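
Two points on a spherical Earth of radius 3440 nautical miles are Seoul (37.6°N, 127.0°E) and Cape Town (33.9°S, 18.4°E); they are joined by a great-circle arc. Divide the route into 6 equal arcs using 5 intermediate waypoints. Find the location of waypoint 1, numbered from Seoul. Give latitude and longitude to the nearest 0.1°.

Convert each endpoint to a unit vector on the sphere (x = cos φ cos λ, y = cos φ sin λ, z = sin φ).
The central angle between the endpoints is δ = arccos(p₁·p₂) ≈ 2.153 rad (123.4°).
Interpolate at f = 1/6 with slerp weights a = sin((1−f)δ)/sin δ ≈ 1.168, b = sin(fδ)/sin δ ≈ 0.421.
p = a·p₁ + b·p₂ ≈ (-0.226, 0.849, 0.478); φ = arcsin(p_z) ≈ 28.55°, λ = atan2(p_y, p_x) ≈ 104.88°.

≈ (28.5°N, 104.9°E)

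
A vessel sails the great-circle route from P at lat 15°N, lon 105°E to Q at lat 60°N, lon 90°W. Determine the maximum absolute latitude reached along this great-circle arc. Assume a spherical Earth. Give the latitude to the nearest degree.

The great circle lies in the plane with unit normal n̂ = (p₁ × p₂)/|p₁ × p₂|.
Here n̂_z ≈ +0.129; the vertex latitude is φ_max = arccos|n̂_z| ≈ 82.6°.
Check via Clairaut: cos φ_max = |cos φ₁| · sin C = cos(15.0°)·sin(7.7°) ≈ 0.129, again giving ≈ 82.6°.

≈ 83°N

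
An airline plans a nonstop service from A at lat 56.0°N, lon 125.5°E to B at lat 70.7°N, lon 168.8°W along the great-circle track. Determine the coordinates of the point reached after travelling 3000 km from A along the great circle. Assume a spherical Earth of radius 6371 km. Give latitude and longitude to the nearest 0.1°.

Convert each endpoint to a unit vector on the sphere (x = cos φ cos λ, y = cos φ sin λ, z = sin φ).
The central angle between the endpoints is δ = arccos(p₁·p₂) ≈ 0.538 rad (30.9°). The total great-circle distance is δ·R ≈ 0.538 × 6371 ≈ 3430 km, so the target fraction is f = 3000/3430 ≈ 0.875.
Interpolate at f ≈ 0.875 with slerp weights a = sin((1−f)δ)/sin δ ≈ 0.132, b = sin(fδ)/sin δ ≈ 0.885.
p = a·p₁ + b·p₂ ≈ (-0.330, 0.003, 0.944); φ = arcsin(p_z) ≈ 70.76°, λ = atan2(p_y, p_x) ≈ 179.45°.

≈ lat 70.8°N, lon 179.5°E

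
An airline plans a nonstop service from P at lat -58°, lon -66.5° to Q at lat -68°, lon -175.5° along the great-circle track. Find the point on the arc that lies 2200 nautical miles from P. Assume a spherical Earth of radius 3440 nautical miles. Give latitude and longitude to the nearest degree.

Convert each endpoint to a unit vector on the sphere (x = cos φ cos λ, y = cos φ sin λ, z = sin φ).
The central angle between the endpoints is δ = arccos(p₁·p₂) ≈ 0.765 rad (43.8°). The total great-circle distance is δ·R ≈ 0.765 × 3440 ≈ 2630 nmi, so the target fraction is f = 2200/2630 ≈ 0.836.
Interpolate at f ≈ 0.836 with slerp weights a = sin((1−f)δ)/sin δ ≈ 0.180, b = sin(fδ)/sin δ ≈ 0.862.
p = a·p₁ + b·p₂ ≈ (-0.284, -0.113, -0.952); φ = arcsin(p_z) ≈ -72.21°, λ = atan2(p_y, p_x) ≈ -158.31°.

≈ lat -72°, lon -158°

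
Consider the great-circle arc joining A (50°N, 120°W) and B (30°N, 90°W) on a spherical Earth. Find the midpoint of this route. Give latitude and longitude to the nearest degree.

≈ (41°N, 103°W)

Convert each endpoint to a unit vector on the sphere (x = cos φ cos λ, y = cos φ sin λ, z = sin φ).
The central angle between the endpoints is δ = arccos(p₁·p₂) ≈ 0.525 rad (30.1°).
Interpolate at f = 1/2 with slerp weights a = sin((1−f)δ)/sin δ ≈ 0.518, b = sin(fδ)/sin δ ≈ 0.518.
p = a·p₁ + b·p₂ ≈ (-0.166, -0.737, 0.656); φ = arcsin(p_z) ≈ 40.96°, λ = atan2(p_y, p_x) ≈ -102.73°.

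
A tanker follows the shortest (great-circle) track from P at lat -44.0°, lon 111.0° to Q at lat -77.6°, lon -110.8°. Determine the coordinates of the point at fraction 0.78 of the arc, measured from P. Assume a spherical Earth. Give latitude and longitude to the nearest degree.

Write both endpoints as unit vectors p₁, p₂ with components (cos φ cos λ, cos φ sin λ, sin φ).
The central angle between the endpoints is δ = arccos(p₁·p₂) ≈ 0.972 rad (55.7°).
Interpolate at f = 0.78 with slerp weights a = sin((1−f)δ)/sin δ ≈ 0.257, b = sin(fδ)/sin δ ≈ 0.832.
p = a·p₁ + b·p₂ ≈ (-0.130, 0.005, -0.992); φ = arcsin(p_z) ≈ -82.54°, λ = atan2(p_y, p_x) ≈ 177.60°.

≈ lat -83°, lon 178°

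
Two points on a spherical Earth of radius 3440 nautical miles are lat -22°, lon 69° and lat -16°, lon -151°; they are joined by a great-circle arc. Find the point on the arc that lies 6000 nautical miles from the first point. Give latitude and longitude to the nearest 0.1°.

≈ lat -32.1°, lon -172.8°

From cos δ = sin φ₁ sin φ₂ + cos φ₁ cos φ₂ cos Δλ, the central angle is δ ≈ 2.189 rad (125.4°). The total great-circle distance is δ·R ≈ 2.189 × 3440 ≈ 7530 nmi, so the target fraction is f = 6000/7530 ≈ 0.797.
Interpolate at f ≈ 0.797 with slerp weights a = sin((1−f)δ)/sin δ ≈ 0.528, b = sin(fδ)/sin δ ≈ 1.209.
p = a·p₁ + b·p₂ ≈ (-0.841, -0.106, -0.531); φ = arcsin(p_z) ≈ -32.07°, λ = atan2(p_y, p_x) ≈ -172.79°.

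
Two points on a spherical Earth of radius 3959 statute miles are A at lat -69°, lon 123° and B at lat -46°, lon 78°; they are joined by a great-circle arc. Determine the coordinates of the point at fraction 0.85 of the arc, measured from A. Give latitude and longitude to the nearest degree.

Convert each endpoint to a unit vector on the sphere (x = cos φ cos λ, y = cos φ sin λ, z = sin φ).
The central angle between the endpoints is δ = arccos(p₁·p₂) ≈ 0.559 rad (32.0°).
Interpolate at f = 0.85 with slerp weights a = sin((1−f)δ)/sin δ ≈ 0.158, b = sin(fδ)/sin δ ≈ 0.863.
p = a·p₁ + b·p₂ ≈ (0.094, 0.634, -0.768); φ = arcsin(p_z) ≈ -50.17°, λ = atan2(p_y, p_x) ≈ 81.58°.

≈ lat -50°, lon 82°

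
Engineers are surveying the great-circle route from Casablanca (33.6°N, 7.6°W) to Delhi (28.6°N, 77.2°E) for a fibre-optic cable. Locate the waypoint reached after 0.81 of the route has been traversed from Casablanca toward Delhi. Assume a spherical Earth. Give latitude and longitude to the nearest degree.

≈ 34°N, 63°E

Write both endpoints as unit vectors p₁, p₂ with components (cos φ cos λ, cos φ sin λ, sin φ).
The central angle between the endpoints is δ = arccos(p₁·p₂) ≈ 1.233 rad (70.7°).
Interpolate at f = 0.81 with slerp weights a = sin((1−f)δ)/sin δ ≈ 0.246, b = sin(fδ)/sin δ ≈ 0.891.
p = a·p₁ + b·p₂ ≈ (0.376, 0.736, 0.563); φ = arcsin(p_z) ≈ 34.25°, λ = atan2(p_y, p_x) ≈ 62.90°.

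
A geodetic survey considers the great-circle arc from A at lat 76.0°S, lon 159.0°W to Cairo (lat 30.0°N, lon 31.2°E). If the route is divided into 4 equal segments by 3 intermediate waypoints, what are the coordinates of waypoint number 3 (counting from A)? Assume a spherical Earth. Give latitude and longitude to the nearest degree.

≈ lat 3°S, lon 33°E

Convert each endpoint to a unit vector on the sphere (x = cos φ cos λ, y = cos φ sin λ, z = sin φ).
The central angle between the endpoints is δ = arccos(p₁·p₂) ≈ 2.334 rad (133.7°).
Interpolate at f = 3/4 with slerp weights a = sin((1−f)δ)/sin δ ≈ 0.763, b = sin(fδ)/sin δ ≈ 1.362.
p = a·p₁ + b·p₂ ≈ (0.836, 0.545, -0.059); φ = arcsin(p_z) ≈ -3.39°, λ = atan2(p_y, p_x) ≈ 33.08°.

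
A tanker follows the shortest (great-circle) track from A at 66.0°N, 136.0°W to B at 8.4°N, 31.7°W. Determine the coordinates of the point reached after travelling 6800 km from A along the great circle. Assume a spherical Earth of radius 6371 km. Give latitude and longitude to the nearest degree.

Write both endpoints as unit vectors p₁, p₂ with components (cos φ cos λ, cos φ sin λ, sin φ).
The central angle between the endpoints is δ = arccos(p₁·p₂) ≈ 1.537 rad (88.0°). The total great-circle distance is δ·R ≈ 1.537 × 6371 ≈ 9790 km, so the target fraction is f = 6800/9790 ≈ 0.695.
Interpolate at f ≈ 0.695 with slerp weights a = sin((1−f)δ)/sin δ ≈ 0.453, b = sin(fδ)/sin δ ≈ 0.876.
p = a·p₁ + b·p₂ ≈ (0.605, -0.583, 0.542); φ = arcsin(p_z) ≈ 32.79°, λ = atan2(p_y, p_x) ≈ -43.95°.

≈ 33°N, 44°W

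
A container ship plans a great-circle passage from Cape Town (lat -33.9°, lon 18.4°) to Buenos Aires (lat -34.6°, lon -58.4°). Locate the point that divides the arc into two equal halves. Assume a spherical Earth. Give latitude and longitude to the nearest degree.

≈ lat -41°, lon -20°

Write both endpoints as unit vectors p₁, p₂ with components (cos φ cos λ, cos φ sin λ, sin φ).
The central angle between the endpoints is δ = arccos(p₁·p₂) ≈ 1.078 rad (61.8°).
Interpolate at f = 1/2 with slerp weights a = sin((1−f)δ)/sin δ ≈ 0.583, b = sin(fδ)/sin δ ≈ 0.583.
p = a·p₁ + b·p₂ ≈ (0.710, -0.256, -0.656); φ = arcsin(p_z) ≈ -40.98°, λ = atan2(p_y, p_x) ≈ -19.81°.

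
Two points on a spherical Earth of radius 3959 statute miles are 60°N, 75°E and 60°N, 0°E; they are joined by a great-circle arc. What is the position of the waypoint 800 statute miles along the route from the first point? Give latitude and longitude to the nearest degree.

≈ 65°N, 52°E

The haversine formula gives a central angle δ ≈ 0.619 rad (35.4°) between the endpoints. The total great-circle distance is δ·R ≈ 0.619 × 3959 ≈ 2449 mi, so the target fraction is f = 800/2449 ≈ 0.327.
Interpolate at f ≈ 0.327 with slerp weights a = sin((1−f)δ)/sin δ ≈ 0.698, b = sin(fδ)/sin δ ≈ 0.346.
p = a·p₁ + b·p₂ ≈ (0.263, 0.337, 0.904); φ = arcsin(p_z) ≈ 64.68°, λ = atan2(p_y, p_x) ≈ 51.99°.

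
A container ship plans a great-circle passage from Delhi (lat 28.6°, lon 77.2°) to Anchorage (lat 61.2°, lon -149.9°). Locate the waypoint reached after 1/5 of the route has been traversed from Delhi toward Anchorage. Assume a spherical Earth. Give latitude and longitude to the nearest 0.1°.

Convert each endpoint to a unit vector on the sphere (x = cos φ cos λ, y = cos φ sin λ, z = sin φ).
The central angle between the endpoints is δ = arccos(p₁·p₂) ≈ 1.439 rad (82.4°).
Interpolate at f = 1/5 with slerp weights a = sin((1−f)δ)/sin δ ≈ 0.921, b = sin(fδ)/sin δ ≈ 0.286.
p = a·p₁ + b·p₂ ≈ (0.060, 0.720, 0.692); φ = arcsin(p_z) ≈ 43.78°, λ = atan2(p_y, p_x) ≈ 85.24°.

≈ lat 43.8°, lon 85.2°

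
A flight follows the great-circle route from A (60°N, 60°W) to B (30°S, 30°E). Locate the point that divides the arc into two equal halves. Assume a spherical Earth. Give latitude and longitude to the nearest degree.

≈ (20°N, 0°E)

Write both endpoints as unit vectors p₁, p₂ with components (cos φ cos λ, cos φ sin λ, sin φ).
The central angle between the endpoints is δ = arccos(p₁·p₂) ≈ 2.019 rad (115.7°).
Interpolate at f = 1/2 with slerp weights a = sin((1−f)δ)/sin δ ≈ 0.939, b = sin(fδ)/sin δ ≈ 0.939.
p = a·p₁ + b·p₂ ≈ (0.939, -0.000, 0.344); φ = arcsin(p_z) ≈ 20.10°, λ = atan2(p_y, p_x) ≈ -0.00°.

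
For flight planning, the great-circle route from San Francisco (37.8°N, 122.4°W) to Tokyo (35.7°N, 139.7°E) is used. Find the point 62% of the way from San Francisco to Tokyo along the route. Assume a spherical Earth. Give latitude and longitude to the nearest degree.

From cos δ = sin φ₁ sin φ₂ + cos φ₁ cos φ₂ cos Δλ, the central angle is δ ≈ 1.298 rad (74.4°).
Interpolate at f = 0.62 with slerp weights a = sin((1−f)δ)/sin δ ≈ 0.492, b = sin(fδ)/sin δ ≈ 0.748.
p = a·p₁ + b·p₂ ≈ (-0.672, 0.065, 0.738); φ = arcsin(p_z) ≈ 47.56°, λ = atan2(p_y, p_x) ≈ 174.47°.

≈ 48°N, 174°E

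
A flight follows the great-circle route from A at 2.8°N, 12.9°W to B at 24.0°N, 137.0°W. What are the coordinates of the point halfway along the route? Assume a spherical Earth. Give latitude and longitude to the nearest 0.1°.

≈ 26.9°N, 70.1°W

The haversine formula gives a central angle δ ≈ 2.085 rad (119.5°) between the endpoints.
Interpolate at f = 1/2 with slerp weights a = sin((1−f)δ)/sin δ ≈ 0.992, b = sin(fδ)/sin δ ≈ 0.992.
p = a·p₁ + b·p₂ ≈ (0.303, -0.839, 0.452); φ = arcsin(p_z) ≈ 26.86°, λ = atan2(p_y, p_x) ≈ -70.15°.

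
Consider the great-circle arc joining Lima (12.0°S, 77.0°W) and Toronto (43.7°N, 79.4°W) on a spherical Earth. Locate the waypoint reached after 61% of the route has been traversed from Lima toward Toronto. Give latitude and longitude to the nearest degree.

≈ 22°N, 78°W

Write both endpoints as unit vectors p₁, p₂ with components (cos φ cos λ, cos φ sin λ, sin φ).
The central angle between the endpoints is δ = arccos(p₁·p₂) ≈ 0.973 rad (55.7°).
Interpolate at f = 0.61 with slerp weights a = sin((1−f)δ)/sin δ ≈ 0.448, b = sin(fδ)/sin δ ≈ 0.677.
p = a·p₁ + b·p₂ ≈ (0.189, -0.908, 0.374); φ = arcsin(p_z) ≈ 21.98°, λ = atan2(p_y, p_x) ≈ -78.27°.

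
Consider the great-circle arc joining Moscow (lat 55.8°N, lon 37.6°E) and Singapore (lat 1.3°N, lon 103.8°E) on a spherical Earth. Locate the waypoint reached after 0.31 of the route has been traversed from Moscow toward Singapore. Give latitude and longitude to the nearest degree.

≈ lat 43°N, lon 69°E

Convert each endpoint to a unit vector on the sphere (x = cos φ cos λ, y = cos φ sin λ, z = sin φ).
The central angle between the endpoints is δ = arccos(p₁·p₂) ≈ 1.323 rad (75.8°).
Interpolate at f = 0.31 with slerp weights a = sin((1−f)δ)/sin δ ≈ 0.816, b = sin(fδ)/sin δ ≈ 0.411.
p = a·p₁ + b·p₂ ≈ (0.265, 0.679, 0.684); φ = arcsin(p_z) ≈ 43.18°, λ = atan2(p_y, p_x) ≈ 68.66°.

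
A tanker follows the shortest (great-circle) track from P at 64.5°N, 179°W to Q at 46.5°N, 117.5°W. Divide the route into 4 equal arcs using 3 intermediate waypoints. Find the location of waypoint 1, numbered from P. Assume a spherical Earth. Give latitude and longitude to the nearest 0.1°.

≈ 63.2°N, 158.0°W

The haversine formula gives a central angle δ ≈ 0.650 rad (37.2°) between the endpoints.
Interpolate at f = 1/4 with slerp weights a = sin((1−f)δ)/sin δ ≈ 0.774, b = sin(fδ)/sin δ ≈ 0.267.
p = a·p₁ + b·p₂ ≈ (-0.418, -0.169, 0.893); φ = arcsin(p_z) ≈ 63.19°, λ = atan2(p_y, p_x) ≈ -157.99°.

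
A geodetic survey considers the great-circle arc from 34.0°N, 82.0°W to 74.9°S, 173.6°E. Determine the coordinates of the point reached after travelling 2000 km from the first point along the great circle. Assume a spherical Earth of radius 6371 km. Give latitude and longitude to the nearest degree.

≈ 17°N, 88°W

Convert each endpoint to a unit vector on the sphere (x = cos φ cos λ, y = cos φ sin λ, z = sin φ).
The central angle between the endpoints is δ = arccos(p₁·p₂) ≈ 2.206 rad (126.4°). The total great-circle distance is δ·R ≈ 2.206 × 6371 ≈ 14056 km, so the target fraction is f = 2000/14056 ≈ 0.142.
Interpolate at f ≈ 0.142 with slerp weights a = sin((1−f)δ)/sin δ ≈ 1.179, b = sin(fδ)/sin δ ≈ 0.384.
p = a·p₁ + b·p₂ ≈ (0.037, -0.957, 0.289); φ = arcsin(p_z) ≈ 16.78°, λ = atan2(p_y, p_x) ≈ -87.80°.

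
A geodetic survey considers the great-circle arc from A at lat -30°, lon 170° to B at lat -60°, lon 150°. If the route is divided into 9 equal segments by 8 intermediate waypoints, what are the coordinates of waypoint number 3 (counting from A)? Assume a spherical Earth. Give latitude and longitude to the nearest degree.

≈ lat -40°, lon 165°

Write both endpoints as unit vectors p₁, p₂ with components (cos φ cos λ, cos φ sin λ, sin φ).
The central angle between the endpoints is δ = arccos(p₁·p₂) ≈ 0.574 rad (32.9°).
Interpolate at f = 3/9 with slerp weights a = sin((1−f)δ)/sin δ ≈ 0.688, b = sin(fδ)/sin δ ≈ 0.350.
p = a·p₁ + b·p₂ ≈ (-0.738, 0.191, -0.647); φ = arcsin(p_z) ≈ -40.32°, λ = atan2(p_y, p_x) ≈ 165.49°.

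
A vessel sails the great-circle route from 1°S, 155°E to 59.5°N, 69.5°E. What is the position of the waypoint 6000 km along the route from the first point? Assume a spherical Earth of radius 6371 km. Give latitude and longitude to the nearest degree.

Convert each endpoint to a unit vector on the sphere (x = cos φ cos λ, y = cos φ sin λ, z = sin φ).
The central angle between the endpoints is δ = arccos(p₁·p₂) ≈ 1.546 rad (88.6°). The total great-circle distance is δ·R ≈ 1.546 × 6371 ≈ 9850 km, so the target fraction is f = 6000/9850 ≈ 0.609.
Interpolate at f ≈ 0.609 with slerp weights a = sin((1−f)δ)/sin δ ≈ 0.568, b = sin(fδ)/sin δ ≈ 0.809.
p = a·p₁ + b·p₂ ≈ (-0.371, 0.625, 0.687); φ = arcsin(p_z) ≈ 43.39°, λ = atan2(p_y, p_x) ≈ 120.72°.

≈ 43°N, 121°E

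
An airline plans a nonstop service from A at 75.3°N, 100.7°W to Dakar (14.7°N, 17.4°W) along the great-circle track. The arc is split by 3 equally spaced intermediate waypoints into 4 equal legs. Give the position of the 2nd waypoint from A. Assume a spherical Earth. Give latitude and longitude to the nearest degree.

≈ 50°N, 32°W

Convert each endpoint to a unit vector on the sphere (x = cos φ cos λ, y = cos φ sin λ, z = sin φ).
The central angle between the endpoints is δ = arccos(p₁·p₂) ≈ 1.293 rad (74.1°).
Interpolate at f = 2/4 with slerp weights a = sin((1−f)δ)/sin δ ≈ 0.626, b = sin(fδ)/sin δ ≈ 0.626.
p = a·p₁ + b·p₂ ≈ (0.549, -0.337, 0.765); φ = arcsin(p_z) ≈ 49.90°, λ = atan2(p_y, p_x) ≈ -31.59°.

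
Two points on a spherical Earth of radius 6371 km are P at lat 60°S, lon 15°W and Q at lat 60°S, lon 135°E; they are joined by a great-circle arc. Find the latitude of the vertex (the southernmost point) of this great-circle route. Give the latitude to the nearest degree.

The great circle lies in the plane with unit normal n̂ = (p₁ × p₂)/|p₁ × p₂|.
Here n̂_z ≈ +0.148; the vertex latitude is φ_max = arccos|n̂_z| ≈ 81.5°.
Check via Clairaut: cos φ_max = |cos φ₁| · sin C = cos(60.0°)·sin(162.8°) ≈ 0.148, again giving ≈ 81.5°.

≈ 82°S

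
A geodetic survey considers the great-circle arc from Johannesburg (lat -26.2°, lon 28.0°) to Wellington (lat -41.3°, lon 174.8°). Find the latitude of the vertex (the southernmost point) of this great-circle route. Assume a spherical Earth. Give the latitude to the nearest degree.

≈ -67°

The great circle lies in the plane with unit normal n̂ = (p₁ × p₂)/|p₁ × p₂|.
Here n̂_z ≈ +0.384; the vertex latitude is φ_max = arccos|n̂_z| ≈ 67.4°.
Check via Clairaut: cos φ_max = |cos φ₁| · sin C = cos(26.2°)·sin(154.7°) ≈ 0.384, again giving ≈ 67.4°.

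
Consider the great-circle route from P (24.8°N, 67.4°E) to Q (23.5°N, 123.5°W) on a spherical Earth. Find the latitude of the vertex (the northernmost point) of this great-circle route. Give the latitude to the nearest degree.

The great circle lies in the plane with unit normal n̂ = (p₁ × p₂)/|p₁ × p₂|.
Here n̂_z ≈ +0.207; the vertex latitude is φ_max = arccos|n̂_z| ≈ 78.0°.
Check via Clairaut: cos φ_max = |cos φ₁| · sin C = cos(24.8°)·sin(13.2°) ≈ 0.207, again giving ≈ 78.0°.

≈ 78°N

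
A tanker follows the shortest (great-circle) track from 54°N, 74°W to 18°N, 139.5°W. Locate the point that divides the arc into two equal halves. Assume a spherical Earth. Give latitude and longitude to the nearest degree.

From cos δ = sin φ₁ sin φ₂ + cos φ₁ cos φ₂ cos Δλ, the central angle is δ ≈ 1.068 rad (61.2°).
Interpolate at f = 1/2 with slerp weights a = sin((1−f)δ)/sin δ ≈ 0.581, b = sin(fδ)/sin δ ≈ 0.581.
p = a·p₁ + b·p₂ ≈ (-0.326, -0.687, 0.649); φ = arcsin(p_z) ≈ 40.50°, λ = atan2(p_y, p_x) ≈ -115.38°.

≈ 40°N, 115°W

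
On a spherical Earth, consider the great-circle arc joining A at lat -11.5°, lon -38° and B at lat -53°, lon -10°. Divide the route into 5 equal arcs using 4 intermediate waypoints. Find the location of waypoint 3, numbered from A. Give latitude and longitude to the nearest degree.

Write both endpoints as unit vectors p₁, p₂ with components (cos φ cos λ, cos φ sin λ, sin φ).
The central angle between the endpoints is δ = arccos(p₁·p₂) ≈ 0.823 rad (47.2°).
Interpolate at f = 3/5 with slerp weights a = sin((1−f)δ)/sin δ ≈ 0.441, b = sin(fδ)/sin δ ≈ 0.646.
p = a·p₁ + b·p₂ ≈ (0.724, -0.334, -0.604); φ = arcsin(p_z) ≈ -37.17°, λ = atan2(p_y, p_x) ≈ -24.75°.

≈ lat -37°, lon -25°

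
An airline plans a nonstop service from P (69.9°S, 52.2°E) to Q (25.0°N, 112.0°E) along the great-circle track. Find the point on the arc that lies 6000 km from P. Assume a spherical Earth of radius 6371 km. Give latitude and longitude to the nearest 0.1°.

Write both endpoints as unit vectors p₁, p₂ with components (cos φ cos λ, cos φ sin λ, sin φ).
The central angle between the endpoints is δ = arccos(p₁·p₂) ≈ 1.813 rad (103.9°). The total great-circle distance is δ·R ≈ 1.813 × 6371 ≈ 11553 km, so the target fraction is f = 6000/11553 ≈ 0.519.
Interpolate at f ≈ 0.519 with slerp weights a = sin((1−f)δ)/sin δ ≈ 0.788, b = sin(fδ)/sin δ ≈ 0.833.
p = a·p₁ + b·p₂ ≈ (-0.117, 0.914, -0.388); φ = arcsin(p_z) ≈ -22.85°, λ = atan2(p_y, p_x) ≈ 97.28°.

≈ (22.9°S, 97.3°E)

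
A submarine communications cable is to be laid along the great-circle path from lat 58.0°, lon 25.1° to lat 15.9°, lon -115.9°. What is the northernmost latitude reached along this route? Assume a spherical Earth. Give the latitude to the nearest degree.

≈ 71°

The great circle lies in the plane with unit normal n̂ = (p₁ × p₂)/|p₁ × p₂|.
Here n̂_z ≈ -0.325; the vertex latitude is φ_max = arccos|n̂_z| ≈ 71.0°.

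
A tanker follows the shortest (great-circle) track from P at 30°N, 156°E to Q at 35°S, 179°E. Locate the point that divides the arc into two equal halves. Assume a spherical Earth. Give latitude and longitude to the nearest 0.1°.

≈ 2.6°S, 167.2°E

Convert each endpoint to a unit vector on the sphere (x = cos φ cos λ, y = cos φ sin λ, z = sin φ).
The central angle between the endpoints is δ = arccos(p₁·p₂) ≈ 1.196 rad (68.5°).
Interpolate at f = 1/2 with slerp weights a = sin((1−f)δ)/sin δ ≈ 0.605, b = sin(fδ)/sin δ ≈ 0.605.
p = a·p₁ + b·p₂ ≈ (-0.974, 0.222, -0.045); φ = arcsin(p_z) ≈ -2.55°, λ = atan2(p_y, p_x) ≈ 167.18°.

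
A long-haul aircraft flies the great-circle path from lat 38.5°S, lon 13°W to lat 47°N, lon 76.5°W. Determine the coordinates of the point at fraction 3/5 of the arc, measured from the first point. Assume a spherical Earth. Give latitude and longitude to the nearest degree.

Write both endpoints as unit vectors p₁, p₂ with components (cos φ cos λ, cos φ sin λ, sin φ).
The central angle between the endpoints is δ = arccos(p₁·p₂) ≈ 1.790 rad (102.5°).
Interpolate at f = 3/5 with slerp weights a = sin((1−f)δ)/sin δ ≈ 0.672, b = sin(fδ)/sin δ ≈ 0.901.
p = a·p₁ + b·p₂ ≈ (0.656, -0.716, 0.240); φ = arcsin(p_z) ≈ 13.89°, λ = atan2(p_y, p_x) ≈ -47.48°.

≈ lat 14°N, lon 47°W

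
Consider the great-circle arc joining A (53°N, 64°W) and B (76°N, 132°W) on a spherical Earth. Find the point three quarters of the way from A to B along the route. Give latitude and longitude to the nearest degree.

≈ (73°N, 101°W)

Write both endpoints as unit vectors p₁, p₂ with components (cos φ cos λ, cos φ sin λ, sin φ).
The central angle between the endpoints is δ = arccos(p₁·p₂) ≈ 0.593 rad (34.0°).
Interpolate at f = 3/4 with slerp weights a = sin((1−f)δ)/sin δ ≈ 0.264, b = sin(fδ)/sin δ ≈ 0.770.
p = a·p₁ + b·p₂ ≈ (-0.055, -0.281, 0.958); φ = arcsin(p_z) ≈ 73.34°, λ = atan2(p_y, p_x) ≈ -101.04°.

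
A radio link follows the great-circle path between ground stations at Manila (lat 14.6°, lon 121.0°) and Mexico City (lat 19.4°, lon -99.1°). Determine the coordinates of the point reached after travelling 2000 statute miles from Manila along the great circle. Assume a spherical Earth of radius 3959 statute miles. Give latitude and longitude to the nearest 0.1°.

The haversine formula gives a central angle δ ≈ 2.233 rad (127.9°) between the endpoints. The total great-circle distance is δ·R ≈ 2.233 × 3959 ≈ 8838 mi, so the target fraction is f = 2000/8838 ≈ 0.226.
Interpolate at f ≈ 0.226 with slerp weights a = sin((1−f)δ)/sin δ ≈ 1.252, b = sin(fδ)/sin δ ≈ 0.613.
p = a·p₁ + b·p₂ ≈ (-0.716, 0.467, 0.519); φ = arcsin(p_z) ≈ 31.29°, λ = atan2(p_y, p_x) ≈ 146.86°.

≈ lat 31.3°, lon 146.9°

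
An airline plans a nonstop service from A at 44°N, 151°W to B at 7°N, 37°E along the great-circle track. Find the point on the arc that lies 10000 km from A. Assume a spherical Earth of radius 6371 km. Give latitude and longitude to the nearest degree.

Convert each endpoint to a unit vector on the sphere (x = cos φ cos λ, y = cos φ sin λ, z = sin φ).
The central angle between the endpoints is δ = arccos(p₁·p₂) ≈ 2.243 rad (128.5°). The total great-circle distance is δ·R ≈ 2.243 × 6371 ≈ 14287 km, so the target fraction is f = 10000/14287 ≈ 0.700.
Interpolate at f ≈ 0.700 with slerp weights a = sin((1−f)δ)/sin δ ≈ 0.796, b = sin(fδ)/sin δ ≈ 1.278.
p = a·p₁ + b·p₂ ≈ (0.512, 0.485, 0.709); φ = arcsin(p_z) ≈ 45.14°, λ = atan2(p_y, p_x) ≈ 43.49°.

≈ 45°N, 43°E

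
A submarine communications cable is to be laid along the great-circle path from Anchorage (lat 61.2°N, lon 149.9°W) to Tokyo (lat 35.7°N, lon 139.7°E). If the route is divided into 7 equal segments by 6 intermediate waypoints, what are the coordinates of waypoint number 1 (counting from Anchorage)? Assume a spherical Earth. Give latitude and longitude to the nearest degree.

≈ lat 61°N, lon 165°W

Write both endpoints as unit vectors p₁, p₂ with components (cos φ cos λ, cos φ sin λ, sin φ).
The central angle between the endpoints is δ = arccos(p₁·p₂) ≈ 0.873 rad (50.0°).
Interpolate at f = 1/7 with slerp weights a = sin((1−f)δ)/sin δ ≈ 0.888, b = sin(fδ)/sin δ ≈ 0.162.
p = a·p₁ + b·p₂ ≈ (-0.471, -0.129, 0.873); φ = arcsin(p_z) ≈ 60.79°, λ = atan2(p_y, p_x) ≈ -164.64°.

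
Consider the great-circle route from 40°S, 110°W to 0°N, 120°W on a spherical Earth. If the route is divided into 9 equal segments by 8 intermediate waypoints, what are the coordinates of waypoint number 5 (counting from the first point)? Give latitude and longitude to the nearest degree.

Convert each endpoint to a unit vector on the sphere (x = cos φ cos λ, y = cos φ sin λ, z = sin φ).
The central angle between the endpoints is δ = arccos(p₁·p₂) ≈ 0.716 rad (41.0°).
Interpolate at f = 5/9 with slerp weights a = sin((1−f)δ)/sin δ ≈ 0.477, b = sin(fδ)/sin δ ≈ 0.590.
p = a·p₁ + b·p₂ ≈ (-0.420, -0.854, -0.306); φ = arcsin(p_z) ≈ -17.84°, λ = atan2(p_y, p_x) ≈ -116.18°.

≈ 18°S, 116°W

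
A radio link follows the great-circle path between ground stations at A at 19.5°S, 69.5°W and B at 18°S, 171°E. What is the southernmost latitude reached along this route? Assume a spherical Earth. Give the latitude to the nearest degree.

The great circle lies in the plane with unit normal n̂ = (p₁ × p₂)/|p₁ × p₂|.
Here n̂_z ≈ -0.829; the vertex latitude is φ_max = arccos|n̂_z| ≈ 34.0°.
Check via Clairaut: cos φ_max = |cos φ₁| · sin C = cos(19.5°)·sin(118.4°) ≈ 0.829, again giving ≈ 34.0°.

≈ 34°S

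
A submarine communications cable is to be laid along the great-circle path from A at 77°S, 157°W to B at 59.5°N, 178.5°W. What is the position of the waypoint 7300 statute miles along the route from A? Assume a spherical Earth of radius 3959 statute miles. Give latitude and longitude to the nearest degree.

Write both endpoints as unit vectors p₁, p₂ with components (cos φ cos λ, cos φ sin λ, sin φ).
The central angle between the endpoints is δ = arccos(p₁·p₂) ≈ 2.394 rad (137.2°). The total great-circle distance is δ·R ≈ 2.394 × 3959 ≈ 9478 mi, so the target fraction is f = 7300/9478 ≈ 0.770.
Interpolate at f ≈ 0.770 with slerp weights a = sin((1−f)δ)/sin δ ≈ 0.769, b = sin(fδ)/sin δ ≈ 1.416.
p = a·p₁ + b·p₂ ≈ (-0.878, -0.086, 0.471); φ = arcsin(p_z) ≈ 28.11°, λ = atan2(p_y, p_x) ≈ -174.38°.

≈ 28°N, 174°W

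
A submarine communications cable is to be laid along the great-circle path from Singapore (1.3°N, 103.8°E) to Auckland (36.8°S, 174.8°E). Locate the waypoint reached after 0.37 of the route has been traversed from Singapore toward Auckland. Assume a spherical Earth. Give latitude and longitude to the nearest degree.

The haversine formula gives a central angle δ ≈ 1.321 rad (75.7°) between the endpoints.
Interpolate at f = 0.37 with slerp weights a = sin((1−f)δ)/sin δ ≈ 0.763, b = sin(fδ)/sin δ ≈ 0.485.
p = a·p₁ + b·p₂ ≈ (-0.568, 0.776, -0.273); φ = arcsin(p_z) ≈ -15.84°, λ = atan2(p_y, p_x) ≈ 126.22°.

≈ (16°S, 126°E)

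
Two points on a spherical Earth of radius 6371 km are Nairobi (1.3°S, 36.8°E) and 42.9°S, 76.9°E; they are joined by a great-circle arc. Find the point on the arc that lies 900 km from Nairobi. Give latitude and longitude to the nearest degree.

≈ 8°S, 42°E

Write both endpoints as unit vectors p₁, p₂ with components (cos φ cos λ, cos φ sin λ, sin φ).
The central angle between the endpoints is δ = arccos(p₁·p₂) ≈ 0.957 rad (54.9°). The total great-circle distance is δ·R ≈ 0.957 × 6371 ≈ 6100 km, so the target fraction is f = 900/6100 ≈ 0.148.
Interpolate at f ≈ 0.148 with slerp weights a = sin((1−f)δ)/sin δ ≈ 0.891, b = sin(fδ)/sin δ ≈ 0.172.
p = a·p₁ + b·p₂ ≈ (0.742, 0.656, -0.137); φ = arcsin(p_z) ≈ -7.90°, λ = atan2(p_y, p_x) ≈ 41.50°.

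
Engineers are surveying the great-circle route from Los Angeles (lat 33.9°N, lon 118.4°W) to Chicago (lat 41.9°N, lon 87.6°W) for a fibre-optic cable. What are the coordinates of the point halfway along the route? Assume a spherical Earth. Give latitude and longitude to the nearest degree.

Convert each endpoint to a unit vector on the sphere (x = cos φ cos λ, y = cos φ sin λ, z = sin φ).
The central angle between the endpoints is δ = arccos(p₁·p₂) ≈ 0.444 rad (25.4°).
Interpolate at f = 1/2 with slerp weights a = sin((1−f)δ)/sin δ ≈ 0.513, b = sin(fδ)/sin δ ≈ 0.513.
p = a·p₁ + b·p₂ ≈ (-0.186, -0.755, 0.628); φ = arcsin(p_z) ≈ 38.92°, λ = atan2(p_y, p_x) ≈ -103.86°.

≈ lat 39°N, lon 104°W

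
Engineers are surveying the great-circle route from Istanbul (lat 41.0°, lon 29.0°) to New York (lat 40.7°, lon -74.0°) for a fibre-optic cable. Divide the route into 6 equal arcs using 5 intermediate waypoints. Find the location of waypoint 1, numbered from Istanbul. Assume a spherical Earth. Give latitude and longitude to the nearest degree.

Convert each endpoint to a unit vector on the sphere (x = cos φ cos λ, y = cos φ sin λ, z = sin φ).
The central angle between the endpoints is δ = arccos(p₁·p₂) ≈ 1.267 rad (72.6°).
Interpolate at f = 1/6 with slerp weights a = sin((1−f)δ)/sin δ ≈ 0.912, b = sin(fδ)/sin δ ≈ 0.220.
p = a·p₁ + b·p₂ ≈ (0.648, 0.174, 0.742); φ = arcsin(p_z) ≈ 47.87°, λ = atan2(p_y, p_x) ≈ 15.00°.

≈ lat 48°, lon 15°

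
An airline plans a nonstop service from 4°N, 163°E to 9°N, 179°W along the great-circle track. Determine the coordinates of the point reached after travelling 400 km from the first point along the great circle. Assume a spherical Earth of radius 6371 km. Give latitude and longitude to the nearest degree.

≈ 5°N, 166°E

Write both endpoints as unit vectors p₁, p₂ with components (cos φ cos λ, cos φ sin λ, sin φ).
The central angle between the endpoints is δ = arccos(p₁·p₂) ≈ 0.324 rad (18.6°). The total great-circle distance is δ·R ≈ 0.324 × 6371 ≈ 2064 km, so the target fraction is f = 400/2064 ≈ 0.194.
Interpolate at f ≈ 0.194 with slerp weights a = sin((1−f)δ)/sin δ ≈ 0.811, b = sin(fδ)/sin δ ≈ 0.197.
p = a·p₁ + b·p₂ ≈ (-0.968, 0.233, 0.087); φ = arcsin(p_z) ≈ 5.02°, λ = atan2(p_y, p_x) ≈ 166.46°.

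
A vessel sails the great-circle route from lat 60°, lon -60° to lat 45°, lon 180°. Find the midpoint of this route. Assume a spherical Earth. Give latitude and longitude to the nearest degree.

≈ lat 68°, lon -137°

Write both endpoints as unit vectors p₁, p₂ with components (cos φ cos λ, cos φ sin λ, sin φ).
The central angle between the endpoints is δ = arccos(p₁·p₂) ≈ 1.120 rad (64.2°).
Interpolate at f = 1/2 with slerp weights a = sin((1−f)δ)/sin δ ≈ 0.590, b = sin(fδ)/sin δ ≈ 0.590.
p = a·p₁ + b·p₂ ≈ (-0.270, -0.256, 0.928); φ = arcsin(p_z) ≈ 68.19°, λ = atan2(p_y, p_x) ≈ -136.55°.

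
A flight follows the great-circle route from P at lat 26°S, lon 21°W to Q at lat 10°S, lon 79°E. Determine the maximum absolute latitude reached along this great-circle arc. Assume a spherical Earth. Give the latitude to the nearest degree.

The great circle lies in the plane with unit normal n̂ = (p₁ × p₂)/|p₁ × p₂|.
Here n̂_z ≈ +0.874; the vertex latitude is φ_max = arccos|n̂_z| ≈ 29.0°.

≈ 29°S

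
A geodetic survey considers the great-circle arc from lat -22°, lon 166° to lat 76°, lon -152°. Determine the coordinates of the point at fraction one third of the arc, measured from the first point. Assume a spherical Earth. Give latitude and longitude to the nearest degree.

Convert each endpoint to a unit vector on the sphere (x = cos φ cos λ, y = cos φ sin λ, z = sin φ).
The central angle between the endpoints is δ = arccos(p₁·p₂) ≈ 1.769 rad (101.3°).
Interpolate at f = 1/3 with slerp weights a = sin((1−f)δ)/sin δ ≈ 0.943, b = sin(fδ)/sin δ ≈ 0.567.
p = a·p₁ + b·p₂ ≈ (-0.969, 0.147, 0.197); φ = arcsin(p_z) ≈ 11.37°, λ = atan2(p_y, p_x) ≈ 171.37°.

≈ lat 11°, lon 171°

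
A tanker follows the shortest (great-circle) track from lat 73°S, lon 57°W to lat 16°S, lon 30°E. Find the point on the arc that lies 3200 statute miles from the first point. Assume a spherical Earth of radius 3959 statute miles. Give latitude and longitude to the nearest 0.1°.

Write both endpoints as unit vectors p₁, p₂ with components (cos φ cos λ, cos φ sin λ, sin φ).
The central angle between the endpoints is δ = arccos(p₁·p₂) ≈ 1.289 rad (73.8°). The total great-circle distance is δ·R ≈ 1.289 × 3959 ≈ 5102 mi, so the target fraction is f = 3200/5102 ≈ 0.627.
Interpolate at f ≈ 0.627 with slerp weights a = sin((1−f)δ)/sin δ ≈ 0.481, b = sin(fδ)/sin δ ≈ 0.753.
p = a·p₁ + b·p₂ ≈ (0.703, 0.244, -0.668); φ = arcsin(p_z) ≈ -41.89°, λ = atan2(p_y, p_x) ≈ 19.12°.

≈ lat 41.9°S, lon 19.1°E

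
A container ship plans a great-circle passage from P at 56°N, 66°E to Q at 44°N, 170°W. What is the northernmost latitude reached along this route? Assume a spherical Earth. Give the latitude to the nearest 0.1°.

≈ 69.1°N

The great circle lies in the plane with unit normal n̂ = (p₁ × p₂)/|p₁ × p₂|.
Here n̂_z ≈ +0.356; the vertex latitude is φ_max = arccos|n̂_z| ≈ 69.1°.
Check via Clairaut: cos φ_max = |cos φ₁| · sin C = cos(56.0°)·sin(39.6°) ≈ 0.356, again giving ≈ 69.1°.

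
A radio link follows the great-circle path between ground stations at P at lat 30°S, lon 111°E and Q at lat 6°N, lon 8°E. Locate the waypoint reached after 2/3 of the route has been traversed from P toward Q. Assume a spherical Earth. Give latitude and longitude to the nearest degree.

Convert each endpoint to a unit vector on the sphere (x = cos φ cos λ, y = cos φ sin λ, z = sin φ).
The central angle between the endpoints is δ = arccos(p₁·p₂) ≈ 1.819 rad (104.2°).
Interpolate at f = 2/3 with slerp weights a = sin((1−f)δ)/sin δ ≈ 0.588, b = sin(fδ)/sin δ ≈ 0.966.
p = a·p₁ + b·p₂ ≈ (0.769, 0.609, -0.193); φ = arcsin(p_z) ≈ -11.13°, λ = atan2(p_y, p_x) ≈ 38.38°.

≈ lat 11°S, lon 38°E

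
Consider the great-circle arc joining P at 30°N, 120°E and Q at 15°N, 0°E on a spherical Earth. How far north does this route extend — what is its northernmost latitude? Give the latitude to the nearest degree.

≈ 41°N

The great circle lies in the plane with unit normal n̂ = (p₁ × p₂)/|p₁ × p₂|.
Here n̂_z ≈ -0.757; the vertex latitude is φ_max = arccos|n̂_z| ≈ 40.8°.
Check via Clairaut: cos φ_max = |cos φ₁| · sin C = cos(30.0°)·sin(60.9°) ≈ 0.757, again giving ≈ 40.8°.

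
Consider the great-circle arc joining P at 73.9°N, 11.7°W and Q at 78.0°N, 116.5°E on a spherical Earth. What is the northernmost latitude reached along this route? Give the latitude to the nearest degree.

The great circle lies in the plane with unit normal n̂ = (p₁ × p₂)/|p₁ × p₂|.
Here n̂_z ≈ +0.106; the vertex latitude is φ_max = arccos|n̂_z| ≈ 83.9°.
Check via Clairaut: cos φ_max = |cos φ₁| · sin C = cos(73.9°)·sin(22.5°) ≈ 0.106, again giving ≈ 83.9°.

≈ 84°N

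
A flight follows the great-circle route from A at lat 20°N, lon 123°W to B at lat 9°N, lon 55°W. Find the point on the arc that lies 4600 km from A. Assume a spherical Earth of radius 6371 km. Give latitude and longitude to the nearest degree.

The haversine formula gives a central angle δ ≈ 1.158 rad (66.3°) between the endpoints. The total great-circle distance is δ·R ≈ 1.158 × 6371 ≈ 7378 km, so the target fraction is f = 4600/7378 ≈ 0.624.
Interpolate at f ≈ 0.624 with slerp weights a = sin((1−f)δ)/sin δ ≈ 0.461, b = sin(fδ)/sin δ ≈ 0.722.
p = a·p₁ + b·p₂ ≈ (0.173, -0.947, 0.271); φ = arcsin(p_z) ≈ 15.70°, λ = atan2(p_y, p_x) ≈ -79.66°.

≈ lat 16°N, lon 80°W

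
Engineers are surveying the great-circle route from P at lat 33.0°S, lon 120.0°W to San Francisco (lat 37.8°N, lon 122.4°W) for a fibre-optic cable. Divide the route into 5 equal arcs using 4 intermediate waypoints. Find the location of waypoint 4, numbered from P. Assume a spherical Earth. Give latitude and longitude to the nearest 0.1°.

Convert each endpoint to a unit vector on the sphere (x = cos φ cos λ, y = cos φ sin λ, z = sin φ).
The central angle between the endpoints is δ = arccos(p₁·p₂) ≈ 1.236 rad (70.8°).
Interpolate at f = 4/5 with slerp weights a = sin((1−f)δ)/sin δ ≈ 0.259, b = sin(fδ)/sin δ ≈ 0.885.
p = a·p₁ + b·p₂ ≈ (-0.483, -0.778, 0.401); φ = arcsin(p_z) ≈ 23.64°, λ = atan2(p_y, p_x) ≈ -121.83°.

≈ lat 23.6°N, lon 121.8°W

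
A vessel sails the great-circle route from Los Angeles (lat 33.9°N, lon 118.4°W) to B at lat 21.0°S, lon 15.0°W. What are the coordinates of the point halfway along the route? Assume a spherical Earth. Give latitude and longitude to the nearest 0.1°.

Write both endpoints as unit vectors p₁, p₂ with components (cos φ cos λ, cos φ sin λ, sin φ).
The central angle between the endpoints is δ = arccos(p₁·p₂) ≈ 1.960 rad (112.3°).
Interpolate at f = 1/2 with slerp weights a = sin((1−f)δ)/sin δ ≈ 0.898, b = sin(fδ)/sin δ ≈ 0.898.
p = a·p₁ + b·p₂ ≈ (0.455, -0.872, 0.179); φ = arcsin(p_z) ≈ 10.31°, λ = atan2(p_y, p_x) ≈ -62.45°.

≈ lat 10.3°N, lon 62.4°W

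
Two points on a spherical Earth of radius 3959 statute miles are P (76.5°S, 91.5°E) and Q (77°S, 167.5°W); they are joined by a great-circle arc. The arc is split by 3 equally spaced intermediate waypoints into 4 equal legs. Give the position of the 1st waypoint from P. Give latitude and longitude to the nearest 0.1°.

Convert each endpoint to a unit vector on the sphere (x = cos φ cos λ, y = cos φ sin λ, z = sin φ).
The central angle between the endpoints is δ = arccos(p₁·p₂) ≈ 0.356 rad (20.4°).
Interpolate at f = 1/4 with slerp weights a = sin((1−f)δ)/sin δ ≈ 0.757, b = sin(fδ)/sin δ ≈ 0.255.
p = a·p₁ + b·p₂ ≈ (-0.061, 0.164, -0.985); φ = arcsin(p_z) ≈ -79.92°, λ = atan2(p_y, p_x) ≈ 110.26°.

≈ (79.9°S, 110.3°E)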